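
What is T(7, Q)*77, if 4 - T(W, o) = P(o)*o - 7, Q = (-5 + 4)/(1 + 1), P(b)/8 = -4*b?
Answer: 1463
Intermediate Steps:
P(b) = -32*b (P(b) = 8*(-4*b) = -32*b)
Q = -½ (Q = -1/2 = -1*½ = -½ ≈ -0.50000)
T(W, o) = 11 + 32*o² (T(W, o) = 4 - ((-32*o)*o - 7) = 4 - (-32*o² - 7) = 4 - (-7 - 32*o²) = 4 + (7 + 32*o²) = 11 + 32*o²)
T(7, Q)*77 = (11 + 32*(-½)²)*77 = (11 + 32*(¼))*77 = (11 + 8)*77 = 19*77 = 1463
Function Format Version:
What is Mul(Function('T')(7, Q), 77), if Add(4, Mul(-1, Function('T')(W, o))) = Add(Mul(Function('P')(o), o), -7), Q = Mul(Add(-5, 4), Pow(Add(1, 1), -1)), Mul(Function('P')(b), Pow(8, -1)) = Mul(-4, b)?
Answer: 1463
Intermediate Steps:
Function('P')(b) = Mul(-32, b) (Function('P')(b) = Mul(8, Mul(-4, b)) = Mul(-32, b))
Q = Rational(-1, 2) (Q = Mul(-1, Pow(2, -1)) = Mul(-1, Rational(1, 2)) = Rational(-1, 2) ≈ -0.50000)
Function('T')(W, o) = Add(11, Mul(32, Pow(o, 2))) (Function('T')(W, o) = Add(4, Mul(-1, Add(Mul(Mul(-32, o), o), -7))) = Add(4, Mul(-1, Add(Mul(-32, Pow(o, 2)), -7))) = Add(4, Mul(-1, Add(-7, Mul(-32, Pow(o, 2))))) = Add(4, Add(7, Mul(32, Pow(o, 2)))) = Add(11, Mul(32, Pow(o, 2))))
Mul(Function('T')(7, Q), 77) = Mul(Add(11, Mul(32, Pow(Rational(-1, 2), 2))), 77) = Mul(Add(11, Mul(32, Rational(1, 4))), 77) = Mul(Add(11, 8), 77) = Mul(19, 77) = 1463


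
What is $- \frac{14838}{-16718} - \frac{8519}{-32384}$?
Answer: $\frac{311467217}{270697856} \approx 1.1506$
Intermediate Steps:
$- \frac{14838}{-16718} - \frac{8519}{-32384} = \left(-14838\right) \left(- \frac{1}{16718}\right) - - \frac{8519}{32384} = \frac{7419}{8359} + \frac{8519}{32384} = \frac{311467217}{270697856}$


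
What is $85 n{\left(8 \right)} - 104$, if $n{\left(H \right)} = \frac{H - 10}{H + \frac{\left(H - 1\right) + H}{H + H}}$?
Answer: $- \frac{17592}{143} \approx -123.02$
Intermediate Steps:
$n{\left(H \right)} = \frac{-10 + H}{H + \frac{-1 + 2 H}{2 H}}$ ($n{\left(H \right)} = \frac{-10 + H}{H + \frac{\left(-1 + H\right) + H}{2 H}} = \frac{-10 + H}{H + \left(-1 + 2 H\right) \frac{1}{2 H}} = \frac{-10 + H}{H + \frac{-1 + 2 H}{2 H}}$)
$85 n{\left(8 \right)} - 104 = 85 \cdot 2 \cdot 8 \frac{1}{-1 + 2 \cdot 8 + 2 \cdot 8^{2}} \left(-10 + 8\right) - 104 = 85 \cdot 2 \cdot 8 \frac{1}{-1 + 16 + 2 \cdot 64} \left(-2\right) - 104 = 85 \cdot 2 \cdot 8 \frac{1}{-1 + 16 + 128} \left(-2\right) - 104 = 85 \cdot 2 \cdot 8 \cdot \frac{1}{143} \left(-2\right) - 104 = 85 \left(- \frac{32}{143}\right) - 104 = - \frac{2720}{143} - 104 = - \frac{17592}{143}$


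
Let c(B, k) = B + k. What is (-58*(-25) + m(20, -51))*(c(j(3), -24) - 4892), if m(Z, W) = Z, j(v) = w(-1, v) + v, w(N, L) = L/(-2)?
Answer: -7224315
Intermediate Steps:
w(N, L) = -L/2 (w(N, L) = L*(-1/2) = -L/2)
j(v) = v/2 (j(v) = -v/2 + v = v/2)
(-58*(-25) + m(20, -51))*(c(j(3), -24) - 4892) = (-58*(-25) + 20)*(((1/2)*3 - 24) - 4892) = (1450 + 20)*((3/2 - 24) - 4892) = 1470*(-45/2 - 4892) = 1470*(-9829/2) = -7224315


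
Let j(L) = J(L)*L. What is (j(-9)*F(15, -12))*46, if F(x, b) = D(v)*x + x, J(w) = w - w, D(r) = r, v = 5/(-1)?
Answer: 0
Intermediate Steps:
v = -5 (v = 5*(-1) = -5)
J(w) = 0
j(L) = 0 (j(L) = 0*L = 0)
F(x, b) = -4*x (F(x, b) = -5*x + x = -4*x)
(j(-9)*F(15, -12))*46 = (0*(-4*15))*46 = (0*(-60))*46 = 0*46 = 0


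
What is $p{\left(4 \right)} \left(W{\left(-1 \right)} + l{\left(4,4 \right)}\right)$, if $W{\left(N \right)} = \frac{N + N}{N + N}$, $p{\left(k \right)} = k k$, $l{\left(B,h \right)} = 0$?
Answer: $16$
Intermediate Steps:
$p{\left(k \right)} = k^{2}$
$W{\left(N \right)} = 1$ ($W{\left(N \right)} = \frac{2 N}{2 N} = 2 N \frac{1}{2 N} = 1$)
$p{\left(4 \right)} \left(W{\left(-1 \right)} + l{\left(4,4 \right)}\right) = 4^{2} \left(1 + 0\right) = 16 \cdot 1 = 16$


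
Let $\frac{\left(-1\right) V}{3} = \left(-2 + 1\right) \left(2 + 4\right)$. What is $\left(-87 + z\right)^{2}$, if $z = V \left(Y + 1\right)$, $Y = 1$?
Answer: $2601$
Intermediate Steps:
$V = 18$ ($V = - 3 \left(-2 + 1\right) \left(2 + 4\right) = - 3 \left(\left(-1\right) 6\right) = \left(-3\right) \left(-6\right) = 18$)
$z = 36$ ($z = 18 \left(1 + 1\right) = 18 \cdot 2 = 36$)
$\left(-87 + z\right)^{2} = \left(-87 + 36\right)^{2} = \left(-51\right)^{2} = 2601$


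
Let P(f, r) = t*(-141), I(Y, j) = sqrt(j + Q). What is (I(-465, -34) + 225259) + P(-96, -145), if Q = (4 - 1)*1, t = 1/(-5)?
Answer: 1126436/5 + I*sqrt(31) ≈ 2.2529e+5 + 5.5678*I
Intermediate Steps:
t = -1/5 ≈ -0.20000
Q = 3 (Q = 3*1 = 3)
I(Y, j) = sqrt(3 + j) (I(Y, j) = sqrt(j + 3) = sqrt(3 + j))
P(f, r) = 141/5 (P(f, r) = -1/5*(-141) = 141/5)
(I(-465, -34) + 225259) + P(-96, -145) = (sqrt(3 - 34) + 225259) + 141/5 = (sqrt(-31) + 225259) + 141/5 = (I*sqrt(31) + 225259) + 141/5 = (225259 + I*sqrt(31)) + 141/5 = 1126436/5 + I*sqrt(31)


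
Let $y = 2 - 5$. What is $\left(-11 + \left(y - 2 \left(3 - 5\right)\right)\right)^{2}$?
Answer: $100$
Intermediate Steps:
$y = -3$ ($y = 2 - 5 = -3$)
$\left(-11 + \left(y - 2 \left(3 - 5\right)\right)\right)^{2} = \left(-11 - \left(3 + 2 \left(3 - 5\right)\right)\right)^{2} = \left(-11 - -1\right)^{2} = \left(-11 + \left(-3 + 4\right)\right)^{2} = \left(-11 + 1\right)^{2} = \left(-10\right)^{2} = 100$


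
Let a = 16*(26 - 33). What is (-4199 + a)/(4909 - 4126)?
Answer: -479/87 ≈ -5.5057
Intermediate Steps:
a = -112 (a = 16*(-7) = -112)
(-4199 + a)/(4909 - 4126) = (-4199 - 112)/(4909 - 4126) = -4311/783 = -4311*1/783 = -479/87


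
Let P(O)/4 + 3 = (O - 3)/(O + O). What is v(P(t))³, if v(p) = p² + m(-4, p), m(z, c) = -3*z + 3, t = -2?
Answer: 262144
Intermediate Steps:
m(z, c) = 3 - 3*z
P(O) = -12 + 2*(-3 + O)/O (P(O) = -12 + 4*((O - 3)/(O + O)) = -12 + 4*((-3 + O)/((2*O))) = -12 + 4*((-3 + O)*(1/(2*O))) = -12 + 4*((-3 + O)/(2*O)) = -12 + 2*(-3 + O)/O)
v(p) = 15 + p² (v(p) = p² + (3 - 3*(-4)) = p² + (3 + 12) = p² + 15 = 15 + p²)
v(P(t))³ = (15 + (-10 - 6/(-2))²)³ = (15 + (-10 - 6*(-½))²)³ = (15 + (-10 + 3)²)³ = (15 + (-7)²)³ = (15 + 49)³ = 64³ = 262144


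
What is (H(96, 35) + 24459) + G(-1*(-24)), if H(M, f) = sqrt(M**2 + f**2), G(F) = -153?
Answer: 24306 + sqrt(10441) ≈ 24408.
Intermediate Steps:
(H(96, 35) + 24459) + G(-1*(-24)) = (sqrt(96**2 + 35**2) + 24459) - 153 = (sqrt(9216 + 1225) + 24459) - 153 = (sqrt(10441) + 24459) - 153 = (24459 + sqrt(10441)) - 153 = 24306 + sqrt(10441)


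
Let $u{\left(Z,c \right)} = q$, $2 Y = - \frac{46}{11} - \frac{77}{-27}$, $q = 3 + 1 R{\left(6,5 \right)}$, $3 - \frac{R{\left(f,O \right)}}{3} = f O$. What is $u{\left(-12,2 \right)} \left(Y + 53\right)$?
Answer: $- \frac{404131}{99} \approx -4082.1$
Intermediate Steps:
$R{\left(f,O \right)} = 9 - 3 O f$ ($R{\left(f,O \right)} = 9 - 3 f O = 9 - 3 O f$)
$q = -78$ ($q = 3 + 1 \left(9 - 15 \cdot 6\right) = 3 + 1 \left(9 - 90\right) = 3 + 1 \left(-81\right) = 3 - 81 = -78$)
$Y = - \frac{395}{594}$ ($Y = \frac{- \frac{46}{11} - \frac{77}{-27}}{2} = \frac{\left(-46\right) \frac{1}{11} - - \frac{77}{27}}{2} = \frac{- \frac{46}{11} + \frac{77}{27}}{2} = \frac{1}{2} \left(- \frac{395}{297}\right) = - \frac{395}{594} \approx -0.66498$)
$u{\left(Z,c \right)} = -78$
$u{\left(-12,2 \right)} \left(Y + 53\right) = - 78 \left(- \frac{395}{594} + 53\right) = \left(-78\right) \frac{31087}{594} = - \frac{404131}{99}$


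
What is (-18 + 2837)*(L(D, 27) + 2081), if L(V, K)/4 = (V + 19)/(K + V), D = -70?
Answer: 252827653/43 ≈ 5.8797e+6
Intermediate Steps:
L(V, K) = 4*(19 + V)/(K + V) (L(V, K) = 4*((V + 19)/(K + V)) = 4*((19 + V)/(K + V)) = 4*(19 + V)/(K + V))
(-18 + 2837)*(L(D, 27) + 2081) = (-18 + 2837)*(4*(19 - 70)/(27 - 70) + 2081) = 2819*(4*(-51)/(-43) + 2081) = 2819*(4*(-1/43)*(-51) + 2081) = 2819*(204/43 + 2081) = 2819*(89687/43) = 252827653/43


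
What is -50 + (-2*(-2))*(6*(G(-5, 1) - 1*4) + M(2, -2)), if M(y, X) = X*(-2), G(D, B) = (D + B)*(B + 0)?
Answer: -226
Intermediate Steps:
G(D, B) = B*(B + D) (G(D, B) = (B + D)*B = B*(B + D))
M(y, X) = -2*X
-50 + (-2*(-2))*(6*(G(-5, 1) - 1*4) + M(2, -2)) = -50 + (-2*(-2))*(6*(1*(1 - 5) - 1*4) - 2*(-2)) = -50 + 4*(6*(1*(-4) - 4) + 4) = -50 + 4*(6*(-4 - 4) + 4) = -50 + 4*(6*(-8) + 4) = -50 + 4*(-48 + 4) = -50 + 4*(-44) = -50 - 176 = -226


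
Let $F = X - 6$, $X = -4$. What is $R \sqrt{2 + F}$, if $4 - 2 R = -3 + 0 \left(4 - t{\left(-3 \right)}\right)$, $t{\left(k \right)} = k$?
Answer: $7 i \sqrt{2} \approx 9.8995 i$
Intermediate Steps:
$F = -10$ ($F = -4 - 6 = -10$)
$R = \frac{7}{2}$ ($R = 2 - \frac{-3 + 0 \left(4 - -3\right)}{2} = 2 - \frac{-3 + 0 \left(4 + 3\right)}{2} = 2 - \frac{-3 + 0 \cdot 7}{2} = 2 - \frac{-3 + 0}{2} = 2 - - \frac{3}{2} = 2 + \frac{3}{2} = \frac{7}{2} \approx 3.5$)
$R \sqrt{2 + F} = \frac{7 \sqrt{2 - 10}}{2} = \frac{7 \sqrt{-8}}{2} = \frac{7 \cdot 2 i \sqrt{2}}{2} = 7 i \sqrt{2}$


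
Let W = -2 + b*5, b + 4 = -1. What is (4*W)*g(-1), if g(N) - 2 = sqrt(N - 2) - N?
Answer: -324 - 108*I*sqrt(3) ≈ -324.0 - 187.06*I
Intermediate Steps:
b = -5 (b = -4 - 1 = -5)
g(N) = 2 + sqrt(-2 + N) - N (g(N) = 2 + (sqrt(N - 2) - N) = 2 + (sqrt(-2 + N) - N) = 2 + sqrt(-2 + N) - N)
W = -27 (W = -2 - 5*5 = -2 - 25 = -27)
(4*W)*g(-1) = (4*(-27))*(2 + sqrt(-2 - 1) - 1*(-1)) = -108*(2 + sqrt(-3) + 1) = -108*(2 + I*sqrt(3) + 1) = -108*(3 + I*sqrt(3)) = -324 - 108*I*sqrt(3)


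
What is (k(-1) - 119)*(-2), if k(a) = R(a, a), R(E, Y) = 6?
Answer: 226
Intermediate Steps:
k(a) = 6
(k(-1) - 119)*(-2) = (6 - 119)*(-2) = -113*(-2) = 226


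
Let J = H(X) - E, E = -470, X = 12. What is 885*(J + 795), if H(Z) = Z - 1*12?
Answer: 1119525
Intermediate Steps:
H(Z) = -12 + Z (H(Z) = Z - 12 = -12 + Z)
J = 470 (J = (-12 + 12) - 1*(-470) = 0 + 470 = 470)
885*(J + 795) = 885*(470 + 795) = 885*1265 = 1119525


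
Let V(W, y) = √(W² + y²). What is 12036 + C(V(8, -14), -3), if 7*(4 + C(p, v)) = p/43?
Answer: 12032 + 2*√65/301 ≈ 12032.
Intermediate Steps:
C(p, v) = -4 + p/301 (C(p, v) = -4 + (p/43)/7 = -4 + p/301)
12036 + C(V(8, -14), -3) = 12036 + (-4 + √(8² + (-14)²)/301) = 12036 + (-4 + √(64 + 196)/301) = 12036 + (-4 + √260/301) = 12036 + (-4 + (2*√65)/301) = 12036 + (-4 + 2*√65/301) = 12032 + 2*√65/301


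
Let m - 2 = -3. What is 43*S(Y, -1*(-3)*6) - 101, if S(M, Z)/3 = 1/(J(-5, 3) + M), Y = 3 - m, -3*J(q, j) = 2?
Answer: -623/10 ≈ -62.300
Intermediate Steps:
m = -1 (m = 2 - 3 = -1)
J(q, j) = -⅔ (J(q, j) = -⅓*2 = -⅔)
Y = 4 (Y = 3 - 1*(-1) = 3 + 1 = 4)
S(M, Z) = 3/(-⅔ + M)
43*S(Y, -1*(-3)*6) - 101 = 43*(9/(-2 + 3*4)) - 101 = 43*(9/(-2 + 12)) - 101 = 43*(9/10) - 101 = 387/10 - 101 = -623/10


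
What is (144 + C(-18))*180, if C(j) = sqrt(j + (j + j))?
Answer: 25920 + 540*I*sqrt(6) ≈ 25920.0 + 1322.7*I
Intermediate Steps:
C(j) = sqrt(3)*sqrt(j) (C(j) = sqrt(j + 2*j) = sqrt(3*j) = sqrt(3)*sqrt(j))
(144 + C(-18))*180 = (144 + sqrt(3)*sqrt(-18))*180 = (144 + sqrt(3)*(3*I*sqrt(2)))*180 = (144 + 3*I*sqrt(6))*180 = 25920 + 540*I*sqrt(6)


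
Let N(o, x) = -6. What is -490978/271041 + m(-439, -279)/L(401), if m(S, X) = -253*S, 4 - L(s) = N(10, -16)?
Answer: 30098800967/2710410 ≈ 11105.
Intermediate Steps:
L(s) = 10 (L(s) = 4 - 1*(-6) = 4 + 6 = 10)
-490978/271041 + m(-439, -279)/L(401) = -490978/271041 - 253*(-439)/10 = -490978*1/271041 + 111067*(⅒) = -490978/271041 + 111067/10 = 30098800967/2710410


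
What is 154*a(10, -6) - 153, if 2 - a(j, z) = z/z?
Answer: 1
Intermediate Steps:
a(j, z) = 1 (a(j, z) = 2 - z/z = 2 - 1*1 = 2 - 1 = 1)
154*a(10, -6) - 153 = 154*1 - 153 = 154 - 153 = 1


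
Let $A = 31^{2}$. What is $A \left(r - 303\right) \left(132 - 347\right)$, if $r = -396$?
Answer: $144423885$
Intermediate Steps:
$A = 961$
$A \left(r - 303\right) \left(132 - 347\right) = 961 \left(-396 - 303\right) \left(132 - 347\right) = 961 \left(\left(-699\right) \left(-215\right)\right) = 961 \cdot 150285 = 144423885$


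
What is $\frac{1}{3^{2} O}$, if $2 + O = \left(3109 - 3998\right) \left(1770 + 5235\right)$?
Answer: $- \frac{1}{56047023} \approx -1.7842 \cdot 10^{-8}$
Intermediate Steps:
$O = -6227447$ ($O = -2 + \left(3109 - 3998\right) \left(1770 + 5235\right) = -2 - 6227445 = -6227447$)
$\frac{1}{3^{2} O} = \frac{1}{3^{2} \left(-6227447\right)} = \frac{1}{9 \left(-6227447\right)} = \frac{1}{-56047023} = - \frac{1}{56047023}$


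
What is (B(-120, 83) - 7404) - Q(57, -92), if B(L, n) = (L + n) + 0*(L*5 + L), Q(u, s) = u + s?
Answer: -7406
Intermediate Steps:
Q(u, s) = s + u
B(L, n) = L + n (B(L, n) = (L + n) + 0*(5*L + L) = (L + n) + 0*(6*L) = (L + n) + 0 = L + n)
(B(-120, 83) - 7404) - Q(57, -92) = ((-120 + 83) - 7404) - (-92 + 57) = (-37 - 7404) - 1*(-35) = -7441 + 35 = -7406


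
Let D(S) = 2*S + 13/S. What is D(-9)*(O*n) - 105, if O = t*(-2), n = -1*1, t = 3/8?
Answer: -1435/12 ≈ -119.58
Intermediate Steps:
t = 3/8 (t = 3*(⅛) = 3/8 ≈ 0.37500)
n = -1
O = -¾ (O = (3/8)*(-2) = -¾ ≈ -0.75000)
D(-9)*(O*n) - 105 = (2*(-9) + 13/(-9))*(-¾*(-1)) - 105 = (-18 + 13*(-⅑))*(¾) - 105 = (-18 - 13/9)*(¾) - 105 = -175/9*¾ - 105 = -175/12 - 105 = -1435/12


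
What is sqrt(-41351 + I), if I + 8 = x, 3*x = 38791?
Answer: I*sqrt(255858)/3 ≈ 168.61*I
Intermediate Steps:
x = 38791/3 (x = (1/3)*38791 = 38791/3 ≈ 12930.)
I = 38767/3 (I = -8 + 38791/3 = 38767/3 ≈ 12922.)
sqrt(-41351 + I) = sqrt(-41351 + 38767/3) = sqrt(-85286/3) = I*sqrt(255858)/3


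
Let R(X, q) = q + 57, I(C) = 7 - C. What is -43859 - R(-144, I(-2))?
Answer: -43925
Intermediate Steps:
R(X, q) = 57 + q
-43859 - R(-144, I(-2)) = -43859 - (57 + (7 - 1*(-2))) = -43859 - (57 + (7 + 2)) = -43859 - (57 + 9) = -43859 - 1*66 = -43859 - 66 = -43925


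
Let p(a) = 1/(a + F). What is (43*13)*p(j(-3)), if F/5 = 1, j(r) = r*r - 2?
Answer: 559/12 ≈ 46.583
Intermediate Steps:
j(r) = -2 + r² (j(r) = r² - 2 = -2 + r²)
F = 5 (F = 5*1 = 5)
p(a) = 1/(5 + a) (p(a) = 1/(a + 5) = 1/(5 + a))
(43*13)*p(j(-3)) = (43*13)/(5 + (-2 + (-3)²)) = 559/(5 + (-2 + 9)) = 559/(5 + 7) = 559/12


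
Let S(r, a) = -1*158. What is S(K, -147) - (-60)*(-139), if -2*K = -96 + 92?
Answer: -8498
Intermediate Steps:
K = 2 (K = -(-96 + 92)/2 = -½*(-4) = 2)
S(r, a) = -158
S(K, -147) - (-60)*(-139) = -158 - (-60)*(-139) = -158 - 1*8340 = -158 - 8340 = -8498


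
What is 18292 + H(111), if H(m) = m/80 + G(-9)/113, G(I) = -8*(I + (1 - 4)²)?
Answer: 1463471/80 ≈ 18293.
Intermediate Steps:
G(I) = -72 - 8*I (G(I) = -8*(I + (-3)²) = -8*(I + 9) = -8*(9 + I) = -72 - 8*I)
H(m) = m/80 (H(m) = m/80 + (-72 - 8*(-9))/113 = m*(1/80) + (-72 + 72)*(1/113) = m/80 + 0*(1/113) = m/80 + 0 = m/80)
18292 + H(111) = 18292 + (1/80)*111 = 18292 + 111/80 = 1463471/80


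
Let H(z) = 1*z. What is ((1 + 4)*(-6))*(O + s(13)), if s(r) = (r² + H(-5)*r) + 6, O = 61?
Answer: -5130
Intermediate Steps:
H(z) = z
s(r) = 6 + r² - 5*r (s(r) = (r² - 5*r) + 6 = 6 + r² - 5*r)
((1 + 4)*(-6))*(O + s(13)) = ((1 + 4)*(-6))*(61 + (6 + 13² - 5*13)) = (5*(-6))*(61 + (6 + 169 - 65)) = -30*(61 + 110) = -30*171 = -5130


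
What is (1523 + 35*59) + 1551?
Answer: 5139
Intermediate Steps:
(1523 + 35*59) + 1551 = (1523 + 2065) + 1551 = 3588 + 1551 = 5139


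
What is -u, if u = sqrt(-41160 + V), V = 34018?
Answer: -I*sqrt(7142) ≈ -84.51*I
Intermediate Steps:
u = I*sqrt(7142) (u = sqrt(-41160 + 34018) = sqrt(-7142) = I*sqrt(7142) ≈ 84.51*I)
-u = -I*sqrt(7142)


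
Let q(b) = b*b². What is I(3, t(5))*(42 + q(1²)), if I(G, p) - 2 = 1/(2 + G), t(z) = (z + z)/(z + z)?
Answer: 473/5 ≈ 94.600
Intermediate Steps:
q(b) = b³
t(z) = 1 (t(z) = (2*z)/((2*z)) = (2*z)*(1/(2*z)) = 1)
I(G, p) = 2 + 1/(2 + G)
I(3, t(5))*(42 + q(1²)) = ((5 + 2*3)/(2 + 3))*(42 + (1²)³) = ((5 + 6)/5)*(42 + 1³) = ((⅕)*11)*(42 + 1) = (11/5)*43 = 473/5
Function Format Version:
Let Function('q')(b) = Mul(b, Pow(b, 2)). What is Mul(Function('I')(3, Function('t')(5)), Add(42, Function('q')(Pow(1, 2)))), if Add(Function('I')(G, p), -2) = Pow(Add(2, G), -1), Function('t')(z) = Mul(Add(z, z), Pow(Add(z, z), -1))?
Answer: Rational(473, 5) ≈ 94.600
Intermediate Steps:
Function('q')(b) = Pow(b, 3)
Function('t')(z) = 1 (Function('t')(z) = Mul(Mul(2, z), Pow(Mul(2, z), -1)) = Mul(Mul(2, z), Mul(Rational(1, 2), Pow(z, -1))) = 1)
Function('I')(G, p) = Add(2, Pow(Add(2, G), -1))
Mul(Function('I')(3, Function('t')(5)), Add(42, Function('q')(Pow(1, 2)))) = Mul(Mul(Pow(Add(2, 3), -1), Add(5, Mul(2, 3))), Add(42, Pow(Pow(1, 2), 3))) = Mul(Mul(Pow(5, -1), Add(5, 6)), Add(42, Pow(1, 3))) = Mul(Mul(Rational(1, 5), 11), Add(42, 1)) = Mul(Rational(11, 5), 43) = Rational(473, 5)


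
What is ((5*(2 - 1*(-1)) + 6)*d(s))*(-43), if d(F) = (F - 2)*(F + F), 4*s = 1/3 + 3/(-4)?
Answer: -152005/384 ≈ -395.85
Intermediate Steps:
s = -5/48 (s = (1/3 + 3/(-4))/4 = (1*(⅓) + 3*(-¼))/4 = (⅓ - ¾)/4 = (¼)*(-5/12) = -5/48 ≈ -0.10417)
d(F) = 2*F*(-2 + F) (d(F) = (-2 + F)*(2*F) = 2*F*(-2 + F))
((5*(2 - 1*(-1)) + 6)*d(s))*(-43) = ((5*(2 - 1*(-1)) + 6)*(2*(-5/48)*(-2 - 5/48)))*(-43) = ((5*(2 + 1) + 6)*(2*(-5/48)*(-101/48)))*(-43) = ((5*3 + 6)*(505/1152))*(-43) = ((15 + 6)*(505/1152))*(-43) = (21*(505/1152))*(-43) = (3535/384)*(-43) = -152005/384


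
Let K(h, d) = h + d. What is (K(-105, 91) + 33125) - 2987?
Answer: 30124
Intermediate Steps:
K(h, d) = d + h
(K(-105, 91) + 33125) - 2987 = ((91 - 105) + 33125) - 2987 = (-14 + 33125) - 2987 = 33111 - 2987 = 30124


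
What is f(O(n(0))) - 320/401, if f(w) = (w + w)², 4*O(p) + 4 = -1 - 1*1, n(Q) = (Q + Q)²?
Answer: 3289/401 ≈ 8.2020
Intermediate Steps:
n(Q) = 4*Q² (n(Q) = (2*Q)² = 4*Q²)
O(p) = -3/2 (O(p) = -1 + (-1 - 1*1)/4 = -1 + (-1 - 1)/4 = -1 + (¼)*(-2) = -1 - ½ = -3/2)
f(w) = 4*w² (f(w) = (2*w)² = 4*w²)
f(O(n(0))) - 320/401 = 4*(-3/2)² - 320/401 = 4*(9/4) + (1/401)*(-320) = 9 - 320/401 = 3289/401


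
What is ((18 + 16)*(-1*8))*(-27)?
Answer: 7344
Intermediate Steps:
((18 + 16)*(-1*8))*(-27) = (34*(-8))*(-27) = -272*(-27) = 7344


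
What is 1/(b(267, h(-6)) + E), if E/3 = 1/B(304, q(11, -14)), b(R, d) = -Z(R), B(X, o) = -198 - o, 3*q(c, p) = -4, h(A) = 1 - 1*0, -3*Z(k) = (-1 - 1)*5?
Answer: -1770/5927 ≈ -0.29863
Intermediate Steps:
Z(k) = 10/3 (Z(k) = -(-1 - 1)*5/3 = -(-2)*5/3 = -1/3*(-10) = 10/3)
h(A) = 1 (h(A) = 1 + 0 = 1)
q(c, p) = -4/3 (q(c, p) = (1/3)*(-4) = -4/3)
b(R, d) = -10/3 (b(R, d) = -1*10/3 = -10/3)
E = -9/590 (E = 3/(-198 - 1*(-4/3)) = 3/(-198 + 4/3) = 3/(-590/3) = 3*(-3/590) = -9/590 ≈ -0.015254)
1/(b(267, h(-6)) + E) = 1/(-10/3 - 9/590) = 1/(-5927/1770) = -1770/5927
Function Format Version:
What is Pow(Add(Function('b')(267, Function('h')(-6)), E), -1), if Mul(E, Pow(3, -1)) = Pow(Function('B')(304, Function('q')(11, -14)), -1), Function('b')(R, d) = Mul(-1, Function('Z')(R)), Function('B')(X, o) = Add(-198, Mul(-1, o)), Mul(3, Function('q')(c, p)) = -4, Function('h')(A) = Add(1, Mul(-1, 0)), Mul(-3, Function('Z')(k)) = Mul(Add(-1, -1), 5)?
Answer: Rational(-1770, 5927) ≈ -0.29863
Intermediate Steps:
Function('Z')(k) = Rational(10, 3) (Function('Z')(k) = Mul(Rational(-1, 3), Mul(Add(-1, -1), 5)) = Mul(Rational(-1, 3), Mul(-2, 5)) = Mul(Rational(-1, 3), -10) = Rational(10, 3))
Function('h')(A) = 1 (Function('h')(A) = Add(1, 0) = 1)
Function('q')(c, p) = Rational(-4, 3) (Function('q')(c, p) = Mul(Rational(1, 3), -4) = Rational(-4, 3))
Function('b')(R, d) = Rational(-10, 3) (Function('b')(R, d) = Mul(-1, Rational(10, 3)) = Rational(-10, 3))
E = Rational(-9, 590) (E = Mul(3, Pow(Add(-198, Mul(-1, Rational(-4, 3))), -1)) = Mul(3, Pow(Add(-198, Rational(4, 3)), -1)) = Mul(3, Pow(Rational(-590, 3), -1)) = Mul(3, Rational(-3, 590)) = Rational(-9, 590) ≈ -0.015254)
Pow(Add(Function('b')(267, Function('h')(-6)), E), -1) = Pow(Add(Rational(-10, 3), Rational(-9, 590)), -1) = Pow(Rational(-5927, 1770), -1) = Rational(-1770, 5927)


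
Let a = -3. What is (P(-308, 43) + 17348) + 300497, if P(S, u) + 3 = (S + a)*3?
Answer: 316909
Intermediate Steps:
P(S, u) = -12 + 3*S (P(S, u) = -3 + (S - 3)*3 = -3 + (-3 + S)*3 = -3 + (-9 + 3*S) = -12 + 3*S)
(P(-308, 43) + 17348) + 300497 = ((-12 + 3*(-308)) + 17348) + 300497 = ((-12 - 924) + 17348) + 300497 = (-936 + 17348) + 300497 = 16412 + 300497 = 316909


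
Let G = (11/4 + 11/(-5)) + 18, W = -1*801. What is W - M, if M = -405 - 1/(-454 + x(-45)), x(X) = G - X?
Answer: -3092384/7809 ≈ -396.00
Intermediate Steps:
W = -801
G = 371/20 (G = (11*(1/4) + 11*(-1/5)) + 18 = (11/4 - 11/5) + 18 = 11/20 + 18 = 371/20 ≈ 18.550)
x(X) = 371/20 - X
M = -3162625/7809 (M = -405 - 1/(-454 + (371/20 - 1*(-45))) = -405 - 1/(-454 + (371/20 + 45)) = -405 - 1/(-454 + 1271/20) = -405 - 1/(-7809/20) = -405 - 1*(-20/7809) = -405 + 20/7809 = -3162625/7809 ≈ -405.00)
W - M = -801 - 1*(-3162625/7809) = -801 + 3162625/7809 = -3092384/7809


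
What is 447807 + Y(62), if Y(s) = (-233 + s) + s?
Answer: 447698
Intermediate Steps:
Y(s) = -233 + 2*s
447807 + Y(62) = 447807 + (-233 + 2*62) = 447807 + (-233 + 124) = 447807 - 109 = 447698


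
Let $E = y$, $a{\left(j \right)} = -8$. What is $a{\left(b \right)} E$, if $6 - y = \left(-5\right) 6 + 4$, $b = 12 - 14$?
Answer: $-256$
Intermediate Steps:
$b = -2$ ($b = 12 - 14 = -2$)
$y = 32$ ($y = 6 - \left(\left(-5\right) 6 + 4\right) = 6 - \left(-30 + 4\right) = 6 - -26 = 6 + 26 = 32$)
$E = 32$
$a{\left(b \right)} E = \left(-8\right) 32 = -256$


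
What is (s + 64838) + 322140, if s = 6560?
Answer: 393538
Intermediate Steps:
(s + 64838) + 322140 = (6560 + 64838) + 322140 = 71398 + 322140 = 393538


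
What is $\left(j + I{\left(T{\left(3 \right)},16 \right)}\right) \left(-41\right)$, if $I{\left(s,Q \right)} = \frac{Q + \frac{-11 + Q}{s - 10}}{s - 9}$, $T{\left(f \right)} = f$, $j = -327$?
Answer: $\frac{567481}{42} \approx 13511.0$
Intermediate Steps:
$I{\left(s,Q \right)} = \frac{Q + \frac{-11 + Q}{-10 + s}}{-9 + s}$
$\left(j + I{\left(T{\left(3 \right)},16 \right)}\right) \left(-41\right) = \left(-327 + \frac{-11 - 144 + 16 \cdot 3}{90 + 3^{2} - 57}\right) \left(-41\right) = \left(-327 + \frac{-11 - 144 + 48}{90 + 9 - 57}\right) \left(-41\right) = \left(-327 + \frac{1}{42} \left(-107\right)\right) \left(-41\right) = \left(-327 - \frac{107}{42}\right) \left(-41\right) = \left(- \frac{13841}{42}\right) \left(-41\right) = \frac{567481}{42}$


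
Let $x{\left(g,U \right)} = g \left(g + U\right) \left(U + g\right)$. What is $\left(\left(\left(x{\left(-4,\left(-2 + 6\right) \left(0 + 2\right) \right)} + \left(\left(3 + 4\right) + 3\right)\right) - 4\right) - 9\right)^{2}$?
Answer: $4489$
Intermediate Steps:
$x{\left(g,U \right)} = g \left(U + g\right)^{2}$ ($x{\left(g,U \right)} = g \left(U + g\right) \left(U + g\right) = g \left(U + g\right)^{2}$)
$\left(\left(\left(x{\left(-4,\left(-2 + 6\right) \left(0 + 2\right) \right)} + \left(\left(3 + 4\right) + 3\right)\right) - 4\right) - 9\right)^{2} = \left(\left(\left(- 4 \left(\left(-2 + 6\right) \left(0 + 2\right) - 4\right)^{2} + \left(\left(3 + 4\right) + 3\right)\right) - 4\right) - 9\right)^{2} = \left(\left(\left(- 4 \left(4 \cdot 2 - 4\right)^{2} + \left(7 + 3\right)\right) - 4\right) - 9\right)^{2} = \left(\left(\left(- 4 \left(8 - 4\right)^{2} + 10\right) - 4\right) - 9\right)^{2} = \left(\left(\left(- 4 \cdot 4^{2} + 10\right) - 4\right) - 9\right)^{2} = \left(\left(\left(\left(-4\right) 16 + 10\right) - 4\right) - 9\right)^{2} = \left(\left(\left(-64 + 10\right) - 4\right) - 9\right)^{2} = \left(\left(-54 - 4\right) - 9\right)^{2} = \left(-58 - 9\right)^{2} = \left(-67\right)^{2} = 4489$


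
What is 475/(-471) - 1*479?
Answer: -226084/471 ≈ -480.01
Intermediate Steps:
475/(-471) - 1*479 = 475*(-1/471) - 479 = -475/471 - 479 = -226084/471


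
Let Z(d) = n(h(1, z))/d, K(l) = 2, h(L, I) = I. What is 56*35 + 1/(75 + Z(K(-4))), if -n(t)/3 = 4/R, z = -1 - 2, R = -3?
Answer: 150921/77 ≈ 1960.0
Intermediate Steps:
z = -3
n(t) = 4 (n(t) = -12/(-3) = -12*(-1)/3 = -3*(-4/3) = 4)
Z(d) = 4/d
56*35 + 1/(75 + Z(K(-4))) = 56*35 + 1/(75 + 4/2) = 1960 + 1/(75 + 4*(1/2)) = 1960 + 1/(75 + 2) = 1960 + 1/77 = 150921/77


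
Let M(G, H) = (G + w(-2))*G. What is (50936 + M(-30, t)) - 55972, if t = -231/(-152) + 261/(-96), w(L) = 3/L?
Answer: -4091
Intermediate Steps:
t = -729/608 (t = -231*(-1/152) + 261*(-1/96) = 231/152 - 87/32 = -729/608 ≈ -1.1990)
M(G, H) = G*(-3/2 + G) (M(G, H) = (G + 3/(-2))*G = (G + 3*(-1/2))*G = (G - 3/2)*G = (-3/2 + G)*G = G*(-3/2 + G))
(50936 + M(-30, t)) - 55972 = (50936 + (1/2)*(-30)*(-3 + 2*(-30))) - 55972 = (50936 + (1/2)*(-30)*(-3 - 60)) - 55972 = (50936 + (1/2)*(-30)*(-63)) - 55972 = (50936 + 945) - 55972 = 51881 - 55972 = -4091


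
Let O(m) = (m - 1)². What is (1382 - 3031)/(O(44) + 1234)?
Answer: -1649/3083 ≈ -0.53487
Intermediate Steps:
O(m) = (-1 + m)²
(1382 - 3031)/(O(44) + 1234) = (1382 - 3031)/((-1 + 44)² + 1234) = -1649/(43² + 1234) = -1649/(1849 + 1234) = -1649/3083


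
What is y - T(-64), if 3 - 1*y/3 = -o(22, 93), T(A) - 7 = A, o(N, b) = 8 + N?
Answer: 156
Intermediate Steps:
T(A) = 7 + A
y = 99 (y = 9 - (-3)*(8 + 22) = 9 - (-3)*30 = 9 - 3*(-30) = 9 + 90 = 99)
y - T(-64) = 99 - (7 - 64) = 99 - 1*(-57) = 99 + 57 = 156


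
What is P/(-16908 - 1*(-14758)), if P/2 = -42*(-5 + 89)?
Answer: 3528/1075 ≈ 3.2819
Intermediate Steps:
P = -7056 (P = 2*(-42*(-5 + 89)) = 2*(-42*84) = 2*(-3528) = -7056)
P/(-16908 - 1*(-14758)) = -7056/(-16908 - 1*(-14758)) = -7056/(-16908 + 14758) = -7056/(-2150) = -7056*(-1/2150) = 3528/1075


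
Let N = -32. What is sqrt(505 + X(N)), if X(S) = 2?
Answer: 13*sqrt(3) ≈ 22.517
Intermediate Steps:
sqrt(505 + X(N)) = sqrt(505 + 2) = sqrt(507) = 13*sqrt(3)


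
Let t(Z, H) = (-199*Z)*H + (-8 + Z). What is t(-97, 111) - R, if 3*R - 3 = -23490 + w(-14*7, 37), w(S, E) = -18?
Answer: 2150363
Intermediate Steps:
t(Z, H) = -8 + Z - 199*H*Z (t(Z, H) = -199*H*Z + (-8 + Z) = -8 + Z - 199*H*Z)
R = -7835 (R = 1 + (-23490 - 18)/3 = 1 + (1/3)*(-23508) = 1 - 7836 = -7835)
t(-97, 111) - R = (-8 - 97 - 199*111*(-97)) - 1*(-7835) = (-8 - 97 + 2142633) + 7835 = 2142528 + 7835 = 2150363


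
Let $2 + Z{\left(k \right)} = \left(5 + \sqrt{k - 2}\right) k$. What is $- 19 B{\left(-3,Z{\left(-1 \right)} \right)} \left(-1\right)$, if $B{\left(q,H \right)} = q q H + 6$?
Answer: $-1083 - 171 i \sqrt{3} \approx -1083.0 - 296.18 i$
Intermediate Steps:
$Z{\left(k \right)} = -2 + k \left(5 + \sqrt{-2 + k}\right)$ ($Z{\left(k \right)} = -2 + \left(5 + \sqrt{k - 2}\right) k = -2 + \left(5 + \sqrt{-2 + k}\right) k = -2 + k \left(5 + \sqrt{-2 + k}\right)$)
$B{\left(q,H \right)} = 6 + H q^{2}$ ($B{\left(q,H \right)} = q^{2} H + 6 = H q^{2} + 6 = 6 + H q^{2}$)
$- 19 B{\left(-3,Z{\left(-1 \right)} \right)} \left(-1\right) = - 19 \left(6 + \left(-2 + 5 \left(-1\right) - \sqrt{-2 - 1}\right) \left(-3\right)^{2}\right) \left(-1\right) = - 19 \left(6 + \left(-2 - 5 - \sqrt{-3}\right) 9\right) \left(-1\right) = - 19 \left(6 + \left(-2 - 5 - i \sqrt{3}\right) 9\right) \left(-1\right) = - 19 \left(6 + \left(-7 - i \sqrt{3}\right) 9\right) \left(-1\right) = - 19 \left(6 - \left(63 + 9 i \sqrt{3}\right)\right) \left(-1\right) = - 19 \left(-57 - 9 i \sqrt{3}\right) \left(-1\right) = \left(1083 + 171 i \sqrt{3}\right) \left(-1\right) = -1083 - 171 i \sqrt{3}$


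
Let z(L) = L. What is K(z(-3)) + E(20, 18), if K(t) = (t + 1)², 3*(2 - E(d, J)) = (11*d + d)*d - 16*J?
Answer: -1498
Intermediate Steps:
E(d, J) = 2 - 4*d² + 16*J/3 (E(d, J) = 2 - ((11*d + d)*d - 16*J)/3 = 2 - ((12*d)*d - 16*J)/3 = 2 - (12*d² - 16*J)/3 = 2 - (-16*J + 12*d²)/3 = 2 + (-4*d² + 16*J/3) = 2 - 4*d² + 16*J/3)
K(t) = (1 + t)²
K(z(-3)) + E(20, 18) = (1 - 3)² + (2 - 4*20² + (16/3)*18) = (-2)² + (2 - 4*400 + 96) = 4 + (2 - 1600 + 96) = 4 - 1502 = -1498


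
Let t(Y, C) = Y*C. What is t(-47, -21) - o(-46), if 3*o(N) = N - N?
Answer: 987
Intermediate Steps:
o(N) = 0 (o(N) = (N - N)/3 = (⅓)*0 = 0)
t(Y, C) = C*Y
t(-47, -21) - o(-46) = -21*(-47) - 1*0 = 987 + 0 = 987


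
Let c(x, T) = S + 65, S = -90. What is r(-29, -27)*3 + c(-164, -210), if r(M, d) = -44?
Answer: -157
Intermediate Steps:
c(x, T) = -25 (c(x, T) = -90 + 65 = -25)
r(-29, -27)*3 + c(-164, -210) = -44*3 - 25 = -132 - 25 = -157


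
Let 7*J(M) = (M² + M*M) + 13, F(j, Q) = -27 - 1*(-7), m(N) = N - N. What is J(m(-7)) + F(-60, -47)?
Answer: -127/7 ≈ -18.143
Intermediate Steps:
m(N) = 0
F(j, Q) = -20 (F(j, Q) = -27 + 7 = -20)
J(M) = 13/7 + 2*M²/7 (J(M) = ((M² + M*M) + 13)/7 = ((M² + M²) + 13)/7 = (2*M² + 13)/7 = (13 + 2*M²)/7 = 13/7 + 2*M²/7)
J(m(-7)) + F(-60, -47) = (13/7 + (2/7)*0²) - 20 = (13/7 + (2/7)*0) - 20 = (13/7 + 0) - 20 = 13/7 - 20 = -127/7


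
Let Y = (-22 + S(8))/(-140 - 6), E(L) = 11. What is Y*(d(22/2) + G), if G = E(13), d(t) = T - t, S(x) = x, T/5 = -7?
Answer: -245/73 ≈ -3.3562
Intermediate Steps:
T = -35 (T = 5*(-7) = -35)
d(t) = -35 - t
G = 11
Y = 7/73 (Y = (-22 + 8)/(-140 - 6) = -14/(-146) = -14*(-1/146) = 7/73 ≈ 0.095890)
Y*(d(22/2) + G) = 7*((-35 - 22/2) + 11)/73 = 7*((-35 - 1*11) + 11)/73 = 7*((-35 - 11) + 11)/73 = 7*(-46 + 11)/73 = (7/73)*(-35) = -245/73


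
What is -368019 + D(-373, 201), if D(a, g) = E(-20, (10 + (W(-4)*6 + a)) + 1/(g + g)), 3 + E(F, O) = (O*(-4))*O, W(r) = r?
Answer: -39071415151/40401 ≈ -9.6709e+5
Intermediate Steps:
E(F, O) = -3 - 4*O**2 (E(F, O) = -3 + (O*(-4))*O = -3 + (-4*O)*O = -3 - 4*O**2)
D(a, g) = -3 - 4*(-14 + a + 1/(2*g))**2 (D(a, g) = -3 - 4*((10 + (-4*6 + a)) + 1/(g + g))**2 = -3 - 4*((10 + (-24 + a)) + 1/(2*g))**2 = -3 - 4*((-14 + a) + 1/(2*g))**2 = -3 - 4*(-14 + a + 1/(2*g))**2)
-368019 + D(-373, 201) = -368019 + (-3 - 1*(1 - 28*201 + 2*(-373)*201)**2/201**2) = -368019 + (-3 - 1*1/40401*(1 - 5628 - 149946)**2) = -368019 + (-3 - 1*1/40401*(-155573)**2) = -368019 + (-3 - 1*1/40401*24202958329) = -368019 + (-3 - 24202958329/40401) = -368019 - 24203079532/40401 = -39071415151/40401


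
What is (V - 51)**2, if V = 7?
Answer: 1936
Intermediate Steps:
(V - 51)**2 = (7 - 51)**2 = (-44)**2 = 1936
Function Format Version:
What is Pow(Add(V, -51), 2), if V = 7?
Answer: 1936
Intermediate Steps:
Pow(Add(V, -51), 2) = Pow(Add(7, -51), 2) = Pow(-44, 2) = 1936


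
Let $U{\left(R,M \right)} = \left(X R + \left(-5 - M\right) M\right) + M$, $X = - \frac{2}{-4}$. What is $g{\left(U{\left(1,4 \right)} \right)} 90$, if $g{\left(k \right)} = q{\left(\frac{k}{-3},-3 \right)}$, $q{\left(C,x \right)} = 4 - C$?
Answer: $-585$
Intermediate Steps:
$X = \frac{1}{2}$ ($X = \left(-2\right) \left(- \frac{1}{4}\right) = \frac{1}{2} \approx 0.5$)
$U{\left(R,M \right)} = M + \frac{R}{2} + M \left(-5 - M\right)$ ($U{\left(R,M \right)} = \left(\frac{R}{2} + \left(-5 - M\right) M\right) + M = \left(\frac{R}{2} + M \left(-5 - M\right)\right) + M = M + \frac{R}{2} + M \left(-5 - M\right)$)
$g{\left(k \right)} = 4 + \frac{k}{3}$ ($g{\left(k \right)} = 4 - \frac{k}{-3} = 4 - k \left(- \frac{1}{3}\right) = 4 - - \frac{k}{3} = 4 + \frac{k}{3}$)
$g{\left(U{\left(1,4 \right)} \right)} 90 = \left(4 + \frac{\frac{1}{2} \cdot 1 - 4^{2} - 16}{3}\right) 90 = \left(4 + \frac{\frac{1}{2} - 16 - 16}{3}\right) 90 = \left(4 + \frac{1}{3} \left(- \frac{63}{2}\right)\right) 90 = \left(4 - \frac{21}{2}\right) 90 = \left(- \frac{13}{2}\right) 90 = -585$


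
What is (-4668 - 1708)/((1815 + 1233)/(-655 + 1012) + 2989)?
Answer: -758744/356707 ≈ -2.1271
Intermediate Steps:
(-4668 - 1708)/((1815 + 1233)/(-655 + 1012) + 2989) = -6376/(3048/357 + 2989) = -6376/(3048*(1/357) + 2989) = -6376/(1016/119 + 2989) = -6376/356707/119 = -6376*119/356707 = -758744/356707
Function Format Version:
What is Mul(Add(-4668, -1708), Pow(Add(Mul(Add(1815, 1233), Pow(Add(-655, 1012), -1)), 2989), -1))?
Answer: Rational(-758744, 356707) ≈ -2.1271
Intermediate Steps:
Mul(Add(-4668, -1708), Pow(Add(Mul(Add(1815, 1233), Pow(Add(-655, 1012), -1)), 2989), -1)) = Mul(-6376, Pow(Add(Mul(3048, Pow(357, -1)), 2989), -1)) = Mul(-6376, Pow(Add(Mul(3048, Rational(1, 357)), 2989), -1)) = Mul(-6376, Pow(Add(Rational(1016, 119), 2989), -1)) = Mul(-6376, Pow(Rational(356707, 119), -1)) = Mul(-6376, Rational(119, 356707)) = Rational(-758744, 356707)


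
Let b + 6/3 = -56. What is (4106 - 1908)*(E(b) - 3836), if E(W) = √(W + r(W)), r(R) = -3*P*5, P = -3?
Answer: -8431528 + 2198*I*√13 ≈ -8.4315e+6 + 7925.0*I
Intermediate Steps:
r(R) = 45 (r(R) = -3*(-3)*5 = 9*5 = 45)
b = -58 (b = -2 - 56 = -58)
E(W) = √(45 + W) (E(W) = √(W + 45) = √(45 + W))
(4106 - 1908)*(E(b) - 3836) = (4106 - 1908)*(√(45 - 58) - 3836) = 2198*(√(-13) - 3836) = 2198*(I*√13 - 3836) = 2198*(-3836 + I*√13) = -8431528 + 2198*I*√13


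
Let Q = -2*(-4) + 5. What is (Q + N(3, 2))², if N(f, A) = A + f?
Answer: 324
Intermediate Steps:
Q = 13 (Q = 8 + 5 = 13)
(Q + N(3, 2))² = (13 + (2 + 3))² = (13 + 5)² = 18² = 324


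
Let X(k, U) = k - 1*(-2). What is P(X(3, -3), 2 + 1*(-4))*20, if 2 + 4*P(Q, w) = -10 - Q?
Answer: -85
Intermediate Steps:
X(k, U) = 2 + k (X(k, U) = k + 2 = 2 + k)
P(Q, w) = -3 - Q/4 (P(Q, w) = -1/2 + (-10 - Q)/4 = -1/2 + (-5/2 - Q/4) = -3 - Q/4)
P(X(3, -3), 2 + 1*(-4))*20 = (-3 - (2 + 3)/4)*20 = (-3 - 1/4*5)*20 = (-3 - 5/4)*20 = -17/4*20 = -85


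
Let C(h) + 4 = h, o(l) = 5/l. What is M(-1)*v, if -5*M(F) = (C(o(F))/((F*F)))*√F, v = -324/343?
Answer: -2916*I/1715 ≈ -1.7003*I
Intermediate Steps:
C(h) = -4 + h
v = -324/343 (v = -324*1/343 = -324/343 ≈ -0.94461)
M(F) = -(-4 + 5/F)/(5*F^(3/2)) (M(F) = -(-4 + 5/F)/((F*F))*√F/5 = -(-4 + 5/F)/(F²)*√F/5 = -(-4 + 5/F)/F²*√F/5 = -(-4 + 5/F)/(5*F^(3/2)))
M(-1)*v = ((-5 + 4*(-1))/(5*(-1)^(5/2)))*(-324/343) = ((-I)*(-5 - 4)/5)*(-324/343) = ((⅕)*(-I)*(-9))*(-324/343) = (9*I/5)*(-324/343) = -2916*I/1715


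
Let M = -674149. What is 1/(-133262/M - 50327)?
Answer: -674149/33927763461 ≈ -1.9870e-5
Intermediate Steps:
1/(-133262/M - 50327) = 1/(-133262/(-674149) - 50327) = 1/(-133262*(-1/674149) - 50327) = 1/(133262/674149 - 50327) = 1/(-33927763461/674149) = -674149/33927763461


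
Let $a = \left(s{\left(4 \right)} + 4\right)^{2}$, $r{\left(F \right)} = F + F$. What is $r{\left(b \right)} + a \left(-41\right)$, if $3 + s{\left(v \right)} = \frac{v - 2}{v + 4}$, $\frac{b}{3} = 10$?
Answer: $- \frac{65}{16} \approx -4.0625$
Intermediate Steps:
$b = 30$ ($b = 3 \cdot 10 = 30$)
$s{\left(v \right)} = -3 + \frac{-2 + v}{4 + v}$ ($s{\left(v \right)} = -3 + \frac{v - 2}{v + 4} = -3 + \frac{-2 + v}{4 + v}$)
$r{\left(F \right)} = 2 F$
$a = \frac{25}{16}$ ($a = \left(\frac{2 \left(-7 - 4\right)}{4 + 4} + 4\right)^{2} = \left(\frac{2 \left(-7 - 4\right)}{8} + 4\right)^{2} = \left(2 \cdot \frac{1}{8} \left(-11\right) + 4\right)^{2} = \left(- \frac{11}{4} + 4\right)^{2} = \left(\frac{5}{4}\right)^{2} = \frac{25}{16} \approx 1.5625$)
$r{\left(b \right)} + a \left(-41\right) = 2 \cdot 30 + \frac{25}{16} \left(-41\right) = 60 - \frac{1025}{16} = - \frac{65}{16}$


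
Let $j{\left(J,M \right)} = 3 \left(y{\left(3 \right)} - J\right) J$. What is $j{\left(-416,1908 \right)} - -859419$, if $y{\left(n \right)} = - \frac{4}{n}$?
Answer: $341915$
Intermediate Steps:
$j{\left(J,M \right)} = J \left(-4 - 3 J\right)$ ($j{\left(J,M \right)} = 3 \left(- \frac{4}{3} - J\right) J = \left(-4 - 3 J\right) J = J \left(-4 - 3 J\right)$)
$j{\left(-416,1908 \right)} - -859419 = \left(-1\right) \left(-416\right) \left(4 + 3 \left(-416\right)\right) - -859419 = \left(-1\right) \left(-416\right) \left(4 - 1248\right) + 859419 = \left(-1\right) \left(-416\right) \left(-1244\right) + 859419 = -517504 + 859419 = 341915$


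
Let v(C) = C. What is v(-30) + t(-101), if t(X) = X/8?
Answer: -341/8 ≈ -42.625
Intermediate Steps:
t(X) = X/8 (t(X) = X*(⅛) = X/8)
v(-30) + t(-101) = -30 + (⅛)*(-101) = -30 - 101/8 = -341/8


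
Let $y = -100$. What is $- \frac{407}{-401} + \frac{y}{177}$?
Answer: $\frac{31939}{70977} \approx 0.44999$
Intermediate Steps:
$- \frac{407}{-401} + \frac{y}{177} = - \frac{407}{-401} - \frac{100}{177} = \left(-407\right) \left(- \frac{1}{401}\right) - \frac{100}{177} = \frac{407}{401} - \frac{100}{177} = \frac{31939}{70977}$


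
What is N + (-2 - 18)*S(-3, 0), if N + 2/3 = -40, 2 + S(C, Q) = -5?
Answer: 298/3 ≈ 99.333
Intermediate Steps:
S(C, Q) = -7 (S(C, Q) = -2 - 5 = -7)
N = -122/3 (N = -⅔ - 40 = -122/3 ≈ -40.667)
N + (-2 - 18)*S(-3, 0) = -122/3 + (-2 - 18)*(-7) = -122/3 - 20*(-7) = -122/3 + 140 = 298/3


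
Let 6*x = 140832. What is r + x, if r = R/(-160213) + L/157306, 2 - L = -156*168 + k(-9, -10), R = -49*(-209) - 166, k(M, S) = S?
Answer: 295777451028463/12601233089 ≈ 23472.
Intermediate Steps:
x = 23472 (x = (⅙)*140832 = 23472)
R = 10075 (R = 10241 - 166 = 10075)
L = 26220 (L = 2 - (-156*168 - 10) = 2 - (-26208 - 10) = 2 - 1*(-26218) = 2 + 26218 = 26220)
r = 1307963455/12601233089 (r = 10075/(-160213) + 26220/157306 = 10075*(-1/160213) + 26220*(1/157306) = -10075/160213 + 13110/78653 = 1307963455/12601233089 ≈ 0.10380)
r + x = 1307963455/12601233089 + 23472 = 295777451028463/12601233089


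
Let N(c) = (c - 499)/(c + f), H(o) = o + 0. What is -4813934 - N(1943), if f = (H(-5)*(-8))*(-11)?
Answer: -7235344246/1503 ≈ -4.8139e+6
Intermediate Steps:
H(o) = o
f = -440 (f = -5*(-8)*(-11) = 40*(-11) = -440)
N(c) = (-499 + c)/(-440 + c) (N(c) = (c - 499)/(c - 440) = (-499 + c)/(-440 + c))
-4813934 - N(1943) = -4813934 - (-499 + 1943)/(-440 + 1943) = -4813934 - 1444/1503 = -7235344246/1503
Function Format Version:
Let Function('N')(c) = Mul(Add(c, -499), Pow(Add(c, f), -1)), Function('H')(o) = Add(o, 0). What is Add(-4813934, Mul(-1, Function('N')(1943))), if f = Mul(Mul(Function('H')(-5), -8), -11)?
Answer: Rational(-7235344246, 1503) ≈ -4.8139e+6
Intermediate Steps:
Function('H')(o) = o
f = -440 (f = Mul(Mul(-5, -8), -11) = Mul(40, -11) = -440)
Function('N')(c) = Mul(Pow(Add(-440, c), -1), Add(-499, c)) (Function('N')(c) = Mul(Add(c, -499), Pow(Add(c, -440), -1)) = Mul(Add(-499, c), Pow(Add(-440, c), -1)) = Mul(Pow(Add(-440, c), -1), Add(-499, c)))
Add(-4813934, Mul(-1, Function('N')(1943))) = Add(-4813934, Mul(-1, Mul(Pow(Add(-440, 1943), -1), Add(-499, 1943)))) = Add(-4813934, Mul(-1, Mul(Pow(1503, -1), 1444))) = Add(-4813934, Mul(-1, Mul(Rational(1, 1503), 1444))) = Add(-4813934, Mul(-1, Rational(1444, 1503))) = Add(-4813934, Rational(-1444, 1503)) = Rational(-7235344246, 1503)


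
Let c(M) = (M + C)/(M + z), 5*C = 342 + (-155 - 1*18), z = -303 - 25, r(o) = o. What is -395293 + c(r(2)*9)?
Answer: -612704409/1550 ≈ -3.9529e+5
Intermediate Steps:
z = -328
C = 169/5 (C = (342 + (-155 - 1*18))/5 = (342 + (-155 - 18))/5 = (342 - 173)/5 = (⅕)*169 = 169/5 ≈ 33.800)
c(M) = (169/5 + M)/(-328 + M) (c(M) = (M + 169/5)/(M - 328) = (169/5 + M)/(-328 + M))
-395293 + c(r(2)*9) = -395293 + (169/5 + 2*9)/(-328 + 2*9) = -395293 + (169/5 + 18)/(-328 + 18) = -395293 + (259/5)/(-310) = -395293 - 1/310*259/5 = -395293 - 259/1550 = -612704409/1550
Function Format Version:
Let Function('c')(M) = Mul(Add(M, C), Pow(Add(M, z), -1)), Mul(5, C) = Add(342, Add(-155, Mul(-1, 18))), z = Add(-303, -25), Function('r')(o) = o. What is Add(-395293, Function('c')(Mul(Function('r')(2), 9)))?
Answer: Rational(-612704409, 1550) ≈ -3.9529e+5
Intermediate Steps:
z = -328
C = Rational(169, 5) (C = Mul(Rational(1, 5), Add(342, Add(-155, Mul(-1, 18)))) = Mul(Rational(1, 5), Add(342, Add(-155, -18))) = Mul(Rational(1, 5), Add(342, -173)) = Mul(Rational(1, 5), 169) = Rational(169, 5) ≈ 33.800)
Function('c')(M) = Mul(Pow(Add(-328, M), -1), Add(Rational(169, 5), M)) (Function('c')(M) = Mul(Add(M, Rational(169, 5)), Pow(Add(M, -328), -1)) = Mul(Add(Rational(169, 5), M), Pow(Add(-328, M), -1)) = Mul(Pow(Add(-328, M), -1), Add(Rational(169, 5), M)))
Add(-395293, Function('c')(Mul(Function('r')(2), 9))) = Add(-395293, Mul(Pow(Add(-328, Mul(2, 9)), -1), Add(Rational(169, 5), Mul(2, 9)))) = Add(-395293, Mul(Pow(Add(-328, 18), -1), Add(Rational(169, 5), 18))) = Add(-395293, Mul(Pow(-310, -1), Rational(259, 5))) = Add(-395293, Mul(Rational(-1, 310), Rational(259, 5))) = Add(-395293, Rational(-259, 1550)) = Rational(-612704409, 1550)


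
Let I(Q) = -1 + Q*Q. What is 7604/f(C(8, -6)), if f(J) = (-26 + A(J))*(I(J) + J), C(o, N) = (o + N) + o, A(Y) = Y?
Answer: -1901/436 ≈ -4.3601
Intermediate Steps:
C(o, N) = N + 2*o (C(o, N) = (N + o) + o = N + 2*o)
I(Q) = -1 + Q**2
f(J) = (-26 + J)*(-1 + J + J**2) (f(J) = (-26 + J)*((-1 + J**2) + J) = (-26 + J)*(-1 + J + J**2))
7604/f(C(8, -6)) = 7604/(26 + (-6 + 2*8)**3 - 27*(-6 + 2*8) - 25*(-6 + 2*8)**2) = 7604/(26 + (-6 + 16)**3 - 27*(-6 + 16) - 25*(-6 + 16)**2) = 7604/(26 + 10**3 - 27*10 - 25*10**2) = 7604/(26 + 1000 - 270 - 25*100) = 7604/(26 + 1000 - 270 - 2500) = 7604/(-1744) = 7604*(-1/1744) = -1901/436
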